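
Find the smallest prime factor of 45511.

45511 is odd.
Digit sum 16, not divisible by 3.
Ends in 1: not divisible by 5.
7: 45511 = 7·6501 + 4
11: 45511 = 11·4137 + 4
13: 45511 = 13·3500 + 11
17: 45511 = 17·2677 + 2
19: 45511 = 19·2395 + 6
23: 45511 = 23·1978 + 17
29: 45511 = 29·1569 + 10
31: 45511 = 31·1468 + 3
37: 45511 = 37·1230 + 1
41: 45511 = 41·1110 + 1
43: 45511 = 43·1058 + 17
47: 45511 = 47·968 + 15
53: 45511 = 53·858 + 37
59: 45511 = 59·771 + 22
61: 45511 = 61·746 + 5
67: 45511 = 67·679 + 18
71: 45511 = 71·641

71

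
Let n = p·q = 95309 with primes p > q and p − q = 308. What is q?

191

Since p = q + 308, we have 95309 = q(q + 308), so q² + 308q − 95309 = 0.
Discriminant: 308² + 4·95309 = 94864 + 381236 = 476100; √476100 = 690.
q = (−308 + 690)/2 = 191, and p = q + 308 = 499.
Check: 191 · 499 = 95309.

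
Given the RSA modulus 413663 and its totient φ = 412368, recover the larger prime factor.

φ(n) = (p−1)(q−1) = n − (p+q) + 1, so p + q = 413663 − 412368 + 1 = 1296.
p and q are the roots of t² − 1296t + 413663 = 0.
Discriminant: 1296² − 4·413663 = 1679616 − 1654652 = 24964; √24964 = 158.
q = (1296 − 158)/2 = 569, p = (1296 + 158)/2 = 727.
Check: 569 · 727 = 413663.

727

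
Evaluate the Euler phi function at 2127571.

2077920

Factor: 2127571 = 109 · 131 · 149.
φ(2127571) = (109−1) · (131−1) · (149−1) = 108 · 130 · 148 = 2077920.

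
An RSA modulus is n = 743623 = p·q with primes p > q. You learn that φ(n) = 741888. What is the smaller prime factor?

φ(n) = (p−1)(q−1) = n − (p+q) + 1, so p + q = 743623 − 741888 + 1 = 1736.
p and q are the roots of t² − 1736t + 743623 = 0.
Discriminant: 1736² − 4·743623 = 3013696 − 2974492 = 39204; √39204 = 198.
q = (1736 − 198)/2 = 769, p = (1736 + 198)/2 = 967.
Check: 769 · 967 = 743623.

769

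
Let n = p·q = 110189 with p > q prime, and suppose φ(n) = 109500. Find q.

251

φ(n) = (p−1)(q−1) = n − (p+q) + 1, so p + q = 110189 − 109500 + 1 = 690.
p and q are the roots of t² − 690t + 110189 = 0.
Discriminant: 690² − 4·110189 = 476100 − 440756 = 35344; √35344 = 188.
q = (690 − 188)/2 = 251, p = (690 + 188)/2 = 439.
Check: 251 · 439 = 110189.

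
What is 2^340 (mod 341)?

2^1 ≡ 2 (mod 341)
2^2 ≡ 2^2 = 4 ≡ 4 (mod 341)
2^4 ≡ 4^2 = 16 ≡ 16 (mod 341)
2^8 ≡ 16^2 = 256 ≡ 256 (mod 341)
2^16 ≡ 256^2 = 65536 ≡ 64 (mod 341)
2^32 ≡ 64^2 = 4096 ≡ 4 (mod 341)
2^64 ≡ 4^2 = 16 ≡ 16 (mod 341)
2^128 ≡ 16^2 = 256 ≡ 256 (mod 341)
2^256 ≡ 256^2 = 65536 ≡ 64 (mod 341)
340 = 256 + 64 + 16 + 4 in binary powers of 2.
So 2^340 ≡ 64 · 16 · 64 · 16 ≡ 1 (mod 341).
Since the result is 1, base 2 gives no evidence that 341 is composite.

1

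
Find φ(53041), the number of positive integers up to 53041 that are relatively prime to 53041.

Factor: 53041 = 29 · 31 · 59.
φ(53041) = (29−1) · (31−1) · (59−1) = 28 · 30 · 58 = 48720.

48720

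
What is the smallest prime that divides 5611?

5611 is odd.
Digit sum 13, not divisible by 3.
Ends in 1: not divisible by 5.
7: 5611 = 7·801 + 4
11: 5611 = 11·510 + 1
13: 5611 = 13·431 + 8
17: 5611 = 17·330 + 1
19: 5611 = 19·295 + 6
23: 5611 = 23·243 + 22
29: 5611 = 29·193 + 14
31: 5611 = 31·181

31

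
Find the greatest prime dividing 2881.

67

2881 = 43 · 67
67 is prime.
So 2881 = 43 · 67; the largest prime factor is 67.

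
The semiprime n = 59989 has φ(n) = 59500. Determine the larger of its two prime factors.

251

φ(n) = (p−1)(q−1) = n − (p+q) + 1, so p + q = 59989 − 59500 + 1 = 490.
p and q are the roots of t² − 490t + 59989 = 0.
Discriminant: 490² − 4·59989 = 240100 − 239956 = 144; √144 = 12.
q = (490 − 12)/2 = 239, p = (490 + 12)/2 = 251.
Check: 239 · 251 = 59989.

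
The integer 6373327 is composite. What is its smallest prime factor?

41

6373327 is odd.
Digit sum 31, not divisible by 3.
Ends in 7: not divisible by 5.
7: 6373327 = 7·910475 + 2
11: 6373327 = 11·579393 + 4
13: 6373327 = 13·490255 + 12
17: 6373327 = 17·374901 + 10
19: 6373327 = 19·335438 + 5
23: 6373327 = 23·277101 + 4
29: 6373327 = 29·219769 + 26
31: 6373327 = 31·205591 + 6
37: 6373327 = 37·172252 + 3
41: 6373327 = 41·155447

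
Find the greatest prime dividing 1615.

1615 = 5 · 323
323 = 17 · 19
19 is prime.
So 1615 = 5 · 17 · 19; the largest prime factor is 19.

19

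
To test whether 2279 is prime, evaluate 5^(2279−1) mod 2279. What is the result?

411

5^1 ≡ 5 (mod 2279)
5^2 ≡ 5^2 = 25 ≡ 25 (mod 2279)
5^4 ≡ 25^2 = 625 ≡ 625 (mod 2279)
5^8 ≡ 625^2 = 390625 ≡ 916 (mod 2279)
5^16 ≡ 916^2 = 839056 ≡ 384 (mod 2279)
5^32 ≡ 384^2 = 147456 ≡ 1600 (mod 2279)
5^64 ≡ 1600^2 = 2560000 ≡ 683 (mod 2279)
5^128 ≡ 683^2 = 466489 ≡ 1573 (mod 2279)
5^256 ≡ 1573^2 = 2474329 ≡ 1614 (mod 2279)
5^512 ≡ 1614^2 = 2604996 ≡ 99 (mod 2279)
5^1024 ≡ 99^2 = 9801 ≡ 685 (mod 2279)
5^2048 ≡ 685^2 = 469225 ≡ 2030 (mod 2279)
2278 = 2048 + 128 + 64 + 32 + 4 + 2 in binary powers of 2.
So 5^2278 ≡ 2030 · 1573 · 683 · 1600 · 625 · 25 ≡ 411 (mod 2279).
Since 411 ≠ 1, base 5 is a Fermat witness: 2279 is composite.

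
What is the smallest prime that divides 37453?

37453 is odd.
Digit sum 22, not divisible by 3.
Ends in 3: not divisible by 5.
7: 37453 = 7·5350 + 3
11: 37453 = 11·3404 + 9
13: 37453 = 13·2881

13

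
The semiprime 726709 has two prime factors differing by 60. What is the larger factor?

883

Since p = q + 60, we have 726709 = q(q + 60), so q² + 60q − 726709 = 0.
Discriminant: 60² + 4·726709 = 3600 + 2906836 = 2910436; √2910436 = 1706.
q = (−60 + 1706)/2 = 823, and p = q + 60 = 883.
Check: 823 · 883 = 726709.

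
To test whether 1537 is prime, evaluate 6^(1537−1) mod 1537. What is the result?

6^1 ≡ 6 (mod 1537)
6^2 ≡ 6^2 = 36 ≡ 36 (mod 1537)
6^4 ≡ 36^2 = 1296 ≡ 1296 (mod 1537)
6^8 ≡ 1296^2 = 1679616 ≡ 1212 (mod 1537)
6^16 ≡ 1212^2 = 1468944 ≡ 1109 (mod 1537)
6^32 ≡ 1109^2 = 1229881 ≡ 281 (mod 1537)
6^64 ≡ 281^2 = 78961 ≡ 574 (mod 1537)
6^128 ≡ 574^2 = 329476 ≡ 558 (mod 1537)
6^256 ≡ 558^2 = 311364 ≡ 890 (mod 1537)
6^512 ≡ 890^2 = 792100 ≡ 545 (mod 1537)
6^1024 ≡ 545^2 = 297025 ≡ 384 (mod 1537)
1536 = 1024 + 512 in binary powers of 2.
So 6^1536 ≡ 384 · 545 ≡ 248 (mod 1537).
Since 248 ≠ 1, base 6 is a Fermat witness: 1537 is composite.

248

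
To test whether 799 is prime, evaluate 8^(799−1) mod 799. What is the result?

4

8^1 ≡ 8 (mod 799)
8^2 ≡ 8^2 = 64 ≡ 64 (mod 799)
8^4 ≡ 64^2 = 4096 ≡ 101 (mod 799)
8^8 ≡ 101^2 = 10201 ≡ 613 (mod 799)
8^16 ≡ 613^2 = 375769 ≡ 239 (mod 799)
8^32 ≡ 239^2 = 57121 ≡ 392 (mod 799)
8^64 ≡ 392^2 = 153664 ≡ 256 (mod 799)
8^128 ≡ 256^2 = 65536 ≡ 18 (mod 799)
8^256 ≡ 18^2 = 324 ≡ 324 (mod 799)
8^512 ≡ 324^2 = 104976 ≡ 307 (mod 799)
798 = 512 + 256 + 16 + 8 + 4 + 2 in binary powers of 2.
So 8^798 ≡ 307 · 324 · 239 · 613 · 101 · 64 ≡ 4 (mod 799).
Since 4 ≠ 1, base 8 is a Fermat witness: 799 is composite.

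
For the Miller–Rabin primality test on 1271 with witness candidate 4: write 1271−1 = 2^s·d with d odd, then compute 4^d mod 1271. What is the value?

1024

1271 − 1 = 1270 = 2^1 · 635, so d = 635.
4^1 ≡ 4 (mod 1271)
4^2 ≡ 4^2 = 16 ≡ 16 (mod 1271)
4^4 ≡ 16^2 = 256 ≡ 256 (mod 1271)
4^8 ≡ 256^2 = 65536 ≡ 715 (mod 1271)
4^16 ≡ 715^2 = 511225 ≡ 283 (mod 1271)
4^32 ≡ 283^2 = 80089 ≡ 16 (mod 1271)
4^64 ≡ 16^2 = 256 ≡ 256 (mod 1271)
4^128 ≡ 256^2 = 65536 ≡ 715 (mod 1271)
4^256 ≡ 715^2 = 511225 ≡ 283 (mod 1271)
4^512 ≡ 283^2 = 80089 ≡ 16 (mod 1271)
635 = 512 + 64 + 32 + 16 + 8 + 2 + 1 in binary powers of 2.
So 4^635 ≡ 16 · 256 · 16 · 283 · 715 · 16 · 4 ≡ 1024 (mod 1271).
Squaring chain: 1024; never reaches −1, so base 4 is a Miller–Rabin witness that 1271 is composite.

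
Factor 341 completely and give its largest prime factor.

341 = 11 · 31
31 is prime.
So 341 = 11 · 31; the largest prime factor is 31.

31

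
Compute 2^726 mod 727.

1

2^1 ≡ 2 (mod 727)
2^2 ≡ 2^2 = 4 ≡ 4 (mod 727)
2^4 ≡ 4^2 = 16 ≡ 16 (mod 727)
2^8 ≡ 16^2 = 256 ≡ 256 (mod 727)
2^16 ≡ 256^2 = 65536 ≡ 106 (mod 727)
2^32 ≡ 106^2 = 11236 ≡ 331 (mod 727)
2^64 ≡ 331^2 = 109561 ≡ 511 (mod 727)
2^128 ≡ 511^2 = 261121 ≡ 128 (mod 727)
2^256 ≡ 128^2 = 16384 ≡ 390 (mod 727)
2^512 ≡ 390^2 = 152100 ≡ 157 (mod 727)
726 = 512 + 128 + 64 + 16 + 4 + 2 in binary powers of 2.
So 2^726 ≡ 157 · 128 · 511 · 106 · 16 · 4 ≡ 1 (mod 727).
Since the result is 1, base 2 gives no evidence that 727 is composite.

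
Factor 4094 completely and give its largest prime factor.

89

4094 = 2 · 2047
2047 = 23 · 89
89 is prime.
So 4094 = 2 · 23 · 89; the largest prime factor is 89.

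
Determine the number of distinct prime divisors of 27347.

3

27347 = 23 · 1189
1189 = 29 · 41
27347 = 23 · 29 · 41, which has 3 distinct prime factors.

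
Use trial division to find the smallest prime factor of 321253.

31

321253 is odd.
Digit sum 16, not divisible by 3.
Ends in 3: not divisible by 5.
7: 321253 = 7·45893 + 2
11: 321253 = 11·29204 + 9
13: 321253 = 13·24711 + 10
17: 321253 = 17·18897 + 4
19: 321253 = 19·16908 + 1
23: 321253 = 23·13967 + 12
29: 321253 = 29·11077 + 20
31: 321253 = 31·10363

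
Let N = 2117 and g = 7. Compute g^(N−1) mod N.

1963

7^1 ≡ 7 (mod 2117)
7^2 ≡ 7^2 = 49 ≡ 49 (mod 2117)
7^4 ≡ 49^2 = 2401 ≡ 284 (mod 2117)
7^8 ≡ 284^2 = 80656 ≡ 210 (mod 2117)
7^16 ≡ 210^2 = 44100 ≡ 1760 (mod 2117)
7^32 ≡ 1760^2 = 3097600 ≡ 429 (mod 2117)
7^64 ≡ 429^2 = 184041 ≡ 1979 (mod 2117)
7^128 ≡ 1979^2 = 3916441 ≡ 2108 (mod 2117)
7^256 ≡ 2108^2 = 4443664 ≡ 81 (mod 2117)
7^512 ≡ 81^2 = 6561 ≡ 210 (mod 2117)
7^1024 ≡ 210^2 = 44100 ≡ 1760 (mod 2117)
7^2048 ≡ 1760^2 = 3097600 ≡ 429 (mod 2117)
2116 = 2048 + 64 + 4 in binary powers of 2.
So 7^2116 ≡ 429 · 1979 · 284 ≡ 1963 (mod 2117).
Since 1963 ≠ 1, base 7 is a Fermat witness: 2117 is composite.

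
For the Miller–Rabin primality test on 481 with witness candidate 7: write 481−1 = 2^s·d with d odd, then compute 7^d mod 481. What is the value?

174

481 − 1 = 480 = 2^5 · 15, so d = 15.
7^1 ≡ 7 (mod 481)
7^2 ≡ 7^2 = 49 ≡ 49 (mod 481)
7^4 ≡ 49^2 = 2401 ≡ 477 (mod 481)
7^8 ≡ 477^2 = 227529 ≡ 16 (mod 481)
15 = 8 + 4 + 2 + 1 in binary powers of 2.
So 7^15 ≡ 16 · 477 · 49 · 7 ≡ 174 (mod 481).
Squaring chain: 174 → 454 → 248 → 417 → 248; never reaches −1, so base 7 is a Miller–Rabin witness that 481 is composite.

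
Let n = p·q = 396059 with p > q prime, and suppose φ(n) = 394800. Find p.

φ(n) = (p−1)(q−1) = n − (p+q) + 1, so p + q = 396059 − 394800 + 1 = 1260.
p and q are the roots of t² − 1260t + 396059 = 0.
Discriminant: 1260² − 4·396059 = 1587600 − 1584236 = 3364; √3364 = 58.
q = (1260 − 58)/2 = 601, p = (1260 + 58)/2 = 659.
Check: 601 · 659 = 396059.

659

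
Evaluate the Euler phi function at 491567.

468000

Factor: 491567 = 31 · 101 · 157.
φ(491567) = (31−1) · (101−1) · (157−1) = 30 · 100 · 156 = 468000.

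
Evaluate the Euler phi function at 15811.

15552

Factor: 15811 = 97 · 163.
φ(15811) = (97−1) · (163−1) = 96 · 162 = 15552.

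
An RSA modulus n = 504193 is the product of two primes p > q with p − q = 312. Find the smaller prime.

571

Since p = q + 312, we have 504193 = q(q + 312), so q² + 312q − 504193 = 0.
Discriminant: 312² + 4·504193 = 97344 + 2016772 = 2114116; √2114116 = 1454.
q = (−312 + 1454)/2 = 571, and p = q + 312 = 883.
Check: 571 · 883 = 504193.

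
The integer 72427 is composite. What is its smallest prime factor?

72427 is odd.
Digit sum 22, not divisible by 3.
Ends in 7: not divisible by 5.
7: 72427 = 7·10346 + 5
11: 72427 = 11·6584 + 3
13: 72427 = 13·5571 + 4
17: 72427 = 17·4260 + 7
19: 72427 = 19·3811 + 18
23: 72427 = 23·3149

23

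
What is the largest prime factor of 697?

697 = 17 · 41
41 is prime.
So 697 = 17 · 41; the largest prime factor is 41.

41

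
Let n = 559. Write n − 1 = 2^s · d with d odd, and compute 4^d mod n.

559 − 1 = 558 = 2^1 · 279, so d = 279.
4^1 ≡ 4 (mod 559)
4^2 ≡ 4^2 = 16 ≡ 16 (mod 559)
4^4 ≡ 16^2 = 256 ≡ 256 (mod 559)
4^8 ≡ 256^2 = 65536 ≡ 133 (mod 559)
4^16 ≡ 133^2 = 17689 ≡ 360 (mod 559)
4^32 ≡ 360^2 = 129600 ≡ 471 (mod 559)
4^64 ≡ 471^2 = 221841 ≡ 477 (mod 559)
4^128 ≡ 477^2 = 227529 ≡ 16 (mod 559)
4^256 ≡ 16^2 = 256 ≡ 256 (mod 559)
279 = 256 + 16 + 4 + 2 + 1 in binary powers of 2.
So 4^279 ≡ 256 · 360 · 256 · 16 · 4 ≡ 441 (mod 559).
Squaring chain: 441; never reaches −1, so base 4 is a Miller–Rabin witness that 559 is composite.

441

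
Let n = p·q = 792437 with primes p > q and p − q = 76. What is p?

Since p = q + 76, we have 792437 = q(q + 76), so q² + 76q − 792437 = 0.
Discriminant: 76² + 4·792437 = 5776 + 3169748 = 3175524; √3175524 = 1782.
q = (−76 + 1782)/2 = 853, and p = q + 76 = 929.
Check: 853 · 929 = 792437.

929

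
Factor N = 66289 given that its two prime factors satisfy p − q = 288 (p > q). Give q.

Since p = q + 288, we have 66289 = q(q + 288), so q² + 288q − 66289 = 0.
Discriminant: 288² + 4·66289 = 82944 + 265156 = 348100; √348100 = 590.
q = (−288 + 590)/2 = 151, and p = q + 288 = 439.
Check: 151 · 439 = 66289.

151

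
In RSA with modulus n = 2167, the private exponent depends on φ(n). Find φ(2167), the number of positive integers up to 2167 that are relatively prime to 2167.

Factor: 2167 = 11 · 197.
φ(2167) = (11−1) · (197−1) = 10 · 196 = 1960.

1960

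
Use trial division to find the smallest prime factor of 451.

451 is odd.
Digit sum 10, not divisible by 3.
Ends in 1: not divisible by 5.
7: 451 = 7·64 + 3
11: 451 = 11·41

11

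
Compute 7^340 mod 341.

7^1 ≡ 7 (mod 341)
7^2 ≡ 7^2 = 49 ≡ 49 (mod 341)
7^4 ≡ 49^2 = 2401 ≡ 14 (mod 341)
7^8 ≡ 14^2 = 196 ≡ 196 (mod 341)
7^16 ≡ 196^2 = 38416 ≡ 224 (mod 341)
7^32 ≡ 224^2 = 50176 ≡ 49 (mod 341)
7^64 ≡ 49^2 = 2401 ≡ 14 (mod 341)
7^128 ≡ 14^2 = 196 ≡ 196 (mod 341)
7^256 ≡ 196^2 = 38416 ≡ 224 (mod 341)
340 = 256 + 64 + 16 + 4 in binary powers of 2.
So 7^340 ≡ 224 · 14 · 224 · 14 ≡ 56 (mod 341).
Since 56 ≠ 1, base 7 is a Fermat witness: 341 is composite.

56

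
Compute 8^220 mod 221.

118

8^1 ≡ 8 (mod 221)
8^2 ≡ 8^2 = 64 ≡ 64 (mod 221)
8^4 ≡ 64^2 = 4096 ≡ 118 (mod 221)
8^8 ≡ 118^2 = 13924 ≡ 1 (mod 221)
8^16 ≡ 1^2 = 1 ≡ 1 (mod 221)
8^32 ≡ 1^2 = 1 ≡ 1 (mod 221)
8^64 ≡ 1^2 = 1 ≡ 1 (mod 221)
8^128 ≡ 1^2 = 1 ≡ 1 (mod 221)
220 = 128 + 64 + 16 + 8 + 4 in binary powers of 2.
So 8^220 ≡ 1 · 1 · 1 · 1 · 118 ≡ 118 (mod 221).
Since 118 ≠ 1, base 8 is a Fermat witness: 221 is composite.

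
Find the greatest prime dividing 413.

59

413 = 7 · 59
59 is prime.
So 413 = 7 · 59; the largest prime factor is 59.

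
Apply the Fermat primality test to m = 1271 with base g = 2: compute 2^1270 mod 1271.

2^1 ≡ 2 (mod 1271)
2^2 ≡ 2^2 = 4 ≡ 4 (mod 1271)
2^4 ≡ 4^2 = 16 ≡ 16 (mod 1271)
2^8 ≡ 16^2 = 256 ≡ 256 (mod 1271)
2^16 ≡ 256^2 = 65536 ≡ 715 (mod 1271)
2^32 ≡ 715^2 = 511225 ≡ 283 (mod 1271)
2^64 ≡ 283^2 = 80089 ≡ 16 (mod 1271)
2^128 ≡ 16^2 = 256 ≡ 256 (mod 1271)
2^256 ≡ 256^2 = 65536 ≡ 715 (mod 1271)
2^512 ≡ 715^2 = 511225 ≡ 283 (mod 1271)
2^1024 ≡ 283^2 = 80089 ≡ 16 (mod 1271)
1270 = 1024 + 128 + 64 + 32 + 16 + 4 + 2 in binary powers of 2.
So 2^1270 ≡ 16 · 256 · 16 · 283 · 715 · 16 · 4 ≡ 1024 (mod 1271).
Since 1024 ≠ 1, base 2 is a Fermat witness: 1271 is composite.

1024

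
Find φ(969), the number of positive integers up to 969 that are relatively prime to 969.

576

Factor: 969 = 3 · 17 · 19.
φ(969) = (3−1) · (17−1) · (19−1) = 2 · 16 · 18 = 576.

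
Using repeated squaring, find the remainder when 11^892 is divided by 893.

410

11^1 ≡ 11 (mod 893)
11^2 ≡ 11^2 = 121 ≡ 121 (mod 893)
11^4 ≡ 121^2 = 14641 ≡ 353 (mod 893)
11^8 ≡ 353^2 = 124609 ≡ 482 (mod 893)
11^16 ≡ 482^2 = 232324 ≡ 144 (mod 893)
11^32 ≡ 144^2 = 20736 ≡ 197 (mod 893)
11^64 ≡ 197^2 = 38809 ≡ 410 (mod 893)
11^128 ≡ 410^2 = 168100 ≡ 216 (mod 893)
11^256 ≡ 216^2 = 46656 ≡ 220 (mod 893)
11^512 ≡ 220^2 = 48400 ≡ 178 (mod 893)
892 = 512 + 256 + 64 + 32 + 16 + 8 + 4 in binary powers of 2.
So 11^892 ≡ 178 · 220 · 410 · 197 · 144 · 482 · 353 ≡ 410 (mod 893).
Since 410 ≠ 1, base 11 is a Fermat witness: 893 is composite.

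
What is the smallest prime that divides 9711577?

9711577 is odd.
Digit sum 37, not divisible by 3.
Ends in 7: not divisible by 5.
7: 9711577 = 7·1387368 + 1
11: 9711577 = 11·882870 + 7
13: 9711577 = 13·747044 + 5
17: 9711577 = 17·571269 + 4
19: 9711577 = 19·511135 + 12
23: 9711577 = 23·422242 + 11
29: 9711577 = 29·334881 + 28
31: 9711577 = 31·313276 + 21
37: 9711577 = 37·262475 + 2
41: 9711577 = 41·236867 + 30
43: 9711577 = 43·225850 + 27
47: 9711577 = 47·206629 + 14
53: 9711577 = 53·183237 + 16
59: 9711577 = 59·164603

59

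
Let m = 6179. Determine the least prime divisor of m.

6179 is odd.
Digit sum 23, not divisible by 3.
Ends in 9: not divisible by 5.
7: 6179 = 7·882 + 5
11: 6179 = 11·561 + 8
13: 6179 = 13·475 + 4
17: 6179 = 17·363 + 8
19: 6179 = 19·325 + 4
23: 6179 = 23·268 + 15
29: 6179 = 29·213 + 2
31: 6179 = 31·199 + 10
37: 6179 = 37·167

37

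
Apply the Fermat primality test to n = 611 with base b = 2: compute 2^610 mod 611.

101

2^1 ≡ 2 (mod 611)
2^2 ≡ 2^2 = 4 ≡ 4 (mod 611)
2^4 ≡ 4^2 = 16 ≡ 16 (mod 611)
2^8 ≡ 16^2 = 256 ≡ 256 (mod 611)
2^16 ≡ 256^2 = 65536 ≡ 159 (mod 611)
2^32 ≡ 159^2 = 25281 ≡ 230 (mod 611)
2^64 ≡ 230^2 = 52900 ≡ 354 (mod 611)
2^128 ≡ 354^2 = 125316 ≡ 61 (mod 611)
2^256 ≡ 61^2 = 3721 ≡ 55 (mod 611)
2^512 ≡ 55^2 = 3025 ≡ 581 (mod 611)
610 = 512 + 64 + 32 + 2 in binary powers of 2.
So 2^610 ≡ 581 · 354 · 230 · 4 ≡ 101 (mod 611).
Since 101 ≠ 1, base 2 is a Fermat witness: 611 is composite.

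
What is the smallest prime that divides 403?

13

403 is odd.
Digit sum 7, not divisible by 3.
Ends in 3: not divisible by 5.
7: 403 = 7·57 + 4
11: 403 = 11·36 + 7
13: 403 = 13·31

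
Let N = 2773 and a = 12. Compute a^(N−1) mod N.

1575

12^1 ≡ 12 (mod 2773)
12^2 ≡ 12^2 = 144 ≡ 144 (mod 2773)
12^4 ≡ 144^2 = 20736 ≡ 1325 (mod 2773)
12^8 ≡ 1325^2 = 1755625 ≡ 316 (mod 2773)
12^16 ≡ 316^2 = 99856 ≡ 28 (mod 2773)
12^32 ≡ 28^2 = 784 ≡ 784 (mod 2773)
12^64 ≡ 784^2 = 614656 ≡ 1823 (mod 2773)
12^128 ≡ 1823^2 = 3323329 ≡ 1275 (mod 2773)
12^256 ≡ 1275^2 = 1625625 ≡ 647 (mod 2773)
12^512 ≡ 647^2 = 418609 ≡ 2659 (mod 2773)
12^1024 ≡ 2659^2 = 7070281 ≡ 1904 (mod 2773)
12^2048 ≡ 1904^2 = 3625216 ≡ 905 (mod 2773)
2772 = 2048 + 512 + 128 + 64 + 16 + 4 in binary powers of 2.
So 12^2772 ≡ 905 · 2659 · 1275 · 1823 · 28 · 1325 ≡ 1575 (mod 2773).
Since 1575 ≠ 1, base 12 is a Fermat witness: 2773 is composite.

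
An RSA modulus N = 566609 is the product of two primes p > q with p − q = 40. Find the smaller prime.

Since p = q + 40, we have 566609 = q(q + 40), so q² + 40q − 566609 = 0.
Discriminant: 40² + 4·566609 = 1600 + 2266436 = 2268036; √2268036 = 1506.
q = (−40 + 1506)/2 = 733, and p = q + 40 = 773.
Check: 733 · 773 = 566609.

733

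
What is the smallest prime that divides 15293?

41

15293 is odd.
Digit sum 20, not divisible by 3.
Ends in 3: not divisible by 5.
7: 15293 = 7·2184 + 5
11: 15293 = 11·1390 + 3
13: 15293 = 13·1176 + 5
17: 15293 = 17·899 + 10
19: 15293 = 19·804 + 17
23: 15293 = 23·664 + 21
29: 15293 = 29·527 + 10
31: 15293 = 31·493 + 10
37: 15293 = 37·413 + 12
41: 15293 = 41·373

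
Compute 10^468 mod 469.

10^1 ≡ 10 (mod 469)
10^2 ≡ 10^2 = 100 ≡ 100 (mod 469)
10^4 ≡ 100^2 = 10000 ≡ 151 (mod 469)
10^8 ≡ 151^2 = 22801 ≡ 289 (mod 469)
10^16 ≡ 289^2 = 83521 ≡ 39 (mod 469)
10^32 ≡ 39^2 = 1521 ≡ 114 (mod 469)
10^64 ≡ 114^2 = 12996 ≡ 333 (mod 469)
10^128 ≡ 333^2 = 110889 ≡ 205 (mod 469)
10^256 ≡ 205^2 = 42025 ≡ 284 (mod 469)
468 = 256 + 128 + 64 + 16 + 4 in binary powers of 2.
So 10^468 ≡ 284 · 205 · 333 · 39 · 151 ≡ 92 (mod 469).
Since 92 ≠ 1, base 10 is a Fermat witness: 469 is composite.

92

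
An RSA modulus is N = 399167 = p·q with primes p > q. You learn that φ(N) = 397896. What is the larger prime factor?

709

φ(n) = (p−1)(q−1) = n − (p+q) + 1, so p + q = 399167 − 397896 + 1 = 1272.
p and q are the roots of t² − 1272t + 399167 = 0.
Discriminant: 1272² − 4·399167 = 1617984 − 1596668 = 21316; √21316 = 146.
q = (1272 − 146)/2 = 563, p = (1272 + 146)/2 = 709.
Check: 563 · 709 = 399167.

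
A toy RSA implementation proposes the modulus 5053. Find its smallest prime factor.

5053 is odd.
Digit sum 13, not divisible by 3.
Ends in 3: not divisible by 5.
7: 5053 = 7·721 + 6
11: 5053 = 11·459 + 4
13: 5053 = 13·388 + 9
17: 5053 = 17·297 + 4
19: 5053 = 19·265 + 18
23: 5053 = 23·219 + 16
29: 5053 = 29·174 + 7
31: 5053 = 31·163

31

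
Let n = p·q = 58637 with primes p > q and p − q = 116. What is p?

Since p = q + 116, we have 58637 = q(q + 116), so q² + 116q − 58637 = 0.
Discriminant: 116² + 4·58637 = 13456 + 234548 = 248004; √248004 = 498.
q = (−116 + 498)/2 = 191, and p = q + 116 = 307.
Check: 191 · 307 = 58637.

307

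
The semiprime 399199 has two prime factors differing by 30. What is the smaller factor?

617

Since p = q + 30, we have 399199 = q(q + 30), so q² + 30q − 399199 = 0.
Discriminant: 30² + 4·399199 = 900 + 1596796 = 1597696; √1597696 = 1264.
q = (−30 + 1264)/2 = 617, and p = q + 30 = 647.
Check: 617 · 647 = 399199.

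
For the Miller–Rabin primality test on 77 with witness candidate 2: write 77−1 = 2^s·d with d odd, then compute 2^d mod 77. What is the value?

72

77 − 1 = 76 = 2^2 · 19, so d = 19.
2^1 ≡ 2 (mod 77)
2^2 ≡ 2^2 = 4 ≡ 4 (mod 77)
2^4 ≡ 4^2 = 16 ≡ 16 (mod 77)
2^8 ≡ 16^2 = 256 ≡ 25 (mod 77)
2^16 ≡ 25^2 = 625 ≡ 9 (mod 77)
19 = 16 + 2 + 1 in binary powers of 2.
So 2^19 ≡ 9 · 4 · 2 ≡ 72 (mod 77).
Squaring chain: 72 → 25; never reaches −1, so base 2 is a Miller–Rabin witness that 77 is composite.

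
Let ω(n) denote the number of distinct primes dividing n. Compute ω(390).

390 = 2 · 195
195 = 3 · 65
65 = 5 · 13
390 = 2 · 3 · 5 · 13, which has 4 distinct prime factors.

4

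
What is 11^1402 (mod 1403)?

11^1 ≡ 11 (mod 1403)
11^2 ≡ 11^2 = 121 ≡ 121 (mod 1403)
11^4 ≡ 121^2 = 14641 ≡ 611 (mod 1403)
11^8 ≡ 611^2 = 373321 ≡ 123 (mod 1403)
11^16 ≡ 123^2 = 15129 ≡ 1099 (mod 1403)
11^32 ≡ 1099^2 = 1207801 ≡ 1221 (mod 1403)
11^64 ≡ 1221^2 = 1490841 ≡ 855 (mod 1403)
11^128 ≡ 855^2 = 731025 ≡ 62 (mod 1403)
11^256 ≡ 62^2 = 3844 ≡ 1038 (mod 1403)
11^512 ≡ 1038^2 = 1077444 ≡ 1343 (mod 1403)
11^1024 ≡ 1343^2 = 1803649 ≡ 794 (mod 1403)
1402 = 1024 + 256 + 64 + 32 + 16 + 8 + 2 in binary powers of 2.
So 11^1402 ≡ 794 · 1038 · 855 · 1221 · 1099 · 123 · 121 ≡ 731 (mod 1403).
Since 731 ≠ 1, base 11 is a Fermat witness: 1403 is composite.

731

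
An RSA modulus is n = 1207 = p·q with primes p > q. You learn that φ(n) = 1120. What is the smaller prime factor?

17

φ(n) = (p−1)(q−1) = n − (p+q) + 1, so p + q = 1207 − 1120 + 1 = 88.
p and q are the roots of t² − 88t + 1207 = 0.
Discriminant: 88² − 4·1207 = 7744 − 4828 = 2916; √2916 = 54.
q = (88 − 54)/2 = 17, p = (88 + 54)/2 = 71.
Check: 17 · 71 = 1207.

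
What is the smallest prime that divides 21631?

97

21631 is odd.
Digit sum 13, not divisible by 3.
Ends in 1: not divisible by 5.
7: 21631 = 7·3090 + 1
11: 21631 = 11·1966 + 5
13: 21631 = 13·1663 + 12
17: 21631 = 17·1272 + 7
19: 21631 = 19·1138 + 9
23: 21631 = 23·940 + 11
29: 21631 = 29·745 + 26
31: 21631 = 31·697 + 24
37: 21631 = 37·584 + 23
41: 21631 = 41·527 + 24
43: 21631 = 43·503 + 2
47: 21631 = 47·460 + 11
53: 21631 = 53·408 + 7
59: 21631 = 59·366 + 37
61: 21631 = 61·354 + 37
67: 21631 = 67·322 + 57
71: 21631 = 71·304 + 47
73: 21631 = 73·296 + 23
79: 21631 = 79·273 + 64
83: 21631 = 83·260 + 51
89: 21631 = 89·243 + 4
97: 21631 = 97·223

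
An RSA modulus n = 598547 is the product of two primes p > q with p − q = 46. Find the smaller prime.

Since p = q + 46, we have 598547 = q(q + 46), so q² + 46q − 598547 = 0.
Discriminant: 46² + 4·598547 = 2116 + 2394188 = 2396304; √2396304 = 1548.
q = (−46 + 1548)/2 = 751, and p = q + 46 = 797.
Check: 751 · 797 = 598547.

751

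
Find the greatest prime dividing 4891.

4891 = 67 · 73
73 is prime.
So 4891 = 67 · 73; the largest prime factor is 73.

73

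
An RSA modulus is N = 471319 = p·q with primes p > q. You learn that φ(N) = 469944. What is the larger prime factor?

733

φ(n) = (p−1)(q−1) = n − (p+q) + 1, so p + q = 471319 − 469944 + 1 = 1376.
p and q are the roots of t² − 1376t + 471319 = 0.
Discriminant: 1376² − 4·471319 = 1893376 − 1885276 = 8100; √8100 = 90.
q = (1376 − 90)/2 = 643, p = (1376 + 90)/2 = 733.
Check: 643 · 733 = 471319.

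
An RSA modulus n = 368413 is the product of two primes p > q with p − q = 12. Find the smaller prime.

Since p = q + 12, we have 368413 = q(q + 12), so q² + 12q − 368413 = 0.
Discriminant: 12² + 4·368413 = 144 + 1473652 = 1473796; √1473796 = 1214.
q = (−12 + 1214)/2 = 601, and p = q + 12 = 613.
Check: 601 · 613 = 368413.

601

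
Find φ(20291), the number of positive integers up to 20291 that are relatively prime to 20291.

19992

Factor: 20291 = 103 · 197.
φ(20291) = (103−1) · (197−1) = 102 · 196 = 19992.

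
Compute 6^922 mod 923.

6^1 ≡ 6 (mod 923)
6^2 ≡ 6^2 = 36 ≡ 36 (mod 923)
6^4 ≡ 36^2 = 1296 ≡ 373 (mod 923)
6^8 ≡ 373^2 = 139129 ≡ 679 (mod 923)
6^16 ≡ 679^2 = 461041 ≡ 464 (mod 923)
6^32 ≡ 464^2 = 215296 ≡ 237 (mod 923)
6^64 ≡ 237^2 = 56169 ≡ 789 (mod 923)
6^128 ≡ 789^2 = 622521 ≡ 419 (mod 923)
6^256 ≡ 419^2 = 175561 ≡ 191 (mod 923)
6^512 ≡ 191^2 = 36481 ≡ 484 (mod 923)
922 = 512 + 256 + 128 + 16 + 8 + 2 in binary powers of 2.
So 6^922 ≡ 484 · 191 · 419 · 464 · 679 · 36 ≡ 862 (mod 923).
Since 862 ≠ 1, base 6 is a Fermat witness: 923 is composite.

862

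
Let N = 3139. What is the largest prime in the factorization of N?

73

3139 = 43 · 73
73 is prime.
So 3139 = 43 · 73; the largest prime factor is 73.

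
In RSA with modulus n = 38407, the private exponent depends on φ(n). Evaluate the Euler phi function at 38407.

Factor: 38407 = 193 · 199.
φ(38407) = (193−1) · (199−1) = 192 · 198 = 38016.

38016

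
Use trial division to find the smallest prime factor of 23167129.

23167129 is odd.
Digit sum 31, not divisible by 3.
Ends in 9: not divisible by 5.
7: 23167129 = 7·3309589 + 6
11: 23167129 = 11·2106102 + 7
13: 23167129 = 13·1782086 + 11
17: 23167129 = 17·1362772 + 5
19: 23167129 = 19·1219322 + 11
23: 23167129 = 23·1007266 + 11
29: 23167129 = 29·798866 + 15
31: 23167129 = 31·747326 + 23
37: 23167129 = 37·626138 + 23
41: 23167129 = 41·565051 + 38
43: 23167129 = 43·538770 + 19
47: 23167129 = 47·492917 + 30
53: 23167129 = 53·437115 + 34
59: 23167129 = 59·392663 + 12
61: 23167129 = 61·379789

61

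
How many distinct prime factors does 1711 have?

2

1711 = 29 · 59
1711 = 29 · 59, which has 2 distinct prime factors.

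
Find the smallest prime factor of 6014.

6014 is even: 2 divides it.

2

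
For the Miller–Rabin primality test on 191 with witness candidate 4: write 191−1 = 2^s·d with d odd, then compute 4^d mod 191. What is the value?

1

191 − 1 = 190 = 2^1 · 95, so d = 95.
4^1 ≡ 4 (mod 191)
4^2 ≡ 4^2 = 16 ≡ 16 (mod 191)
4^4 ≡ 16^2 = 256 ≡ 65 (mod 191)
4^8 ≡ 65^2 = 4225 ≡ 23 (mod 191)
4^16 ≡ 23^2 = 529 ≡ 147 (mod 191)
4^32 ≡ 147^2 = 21609 ≡ 26 (mod 191)
4^64 ≡ 26^2 = 676 ≡ 103 (mod 191)
95 = 64 + 16 + 8 + 4 + 2 + 1 in binary powers of 2.
So 4^95 ≡ 103 · 147 · 23 · 65 · 16 · 4 ≡ 1 (mod 191).
Since 4^d ≡ 1 (mod 191), base 4 does not prove 191 composite.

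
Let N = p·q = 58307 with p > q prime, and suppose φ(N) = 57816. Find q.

φ(n) = (p−1)(q−1) = n − (p+q) + 1, so p + q = 58307 − 57816 + 1 = 492.
p and q are the roots of t² − 492t + 58307 = 0.
Discriminant: 492² − 4·58307 = 242064 − 233228 = 8836; √8836 = 94.
q = (492 − 94)/2 = 199, p = (492 + 94)/2 = 293.
Check: 199 · 293 = 58307.

199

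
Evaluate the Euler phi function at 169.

Factor: 169 = 13^2.
φ(169) = 13^1·(13−1) = 156.

156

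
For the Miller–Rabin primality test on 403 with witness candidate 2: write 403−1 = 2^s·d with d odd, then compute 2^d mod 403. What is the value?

403 − 1 = 402 = 2^1 · 201, so d = 201.
2^1 ≡ 2 (mod 403)
2^2 ≡ 2^2 = 4 ≡ 4 (mod 403)
2^4 ≡ 4^2 = 16 ≡ 16 (mod 403)
2^8 ≡ 16^2 = 256 ≡ 256 (mod 403)
2^16 ≡ 256^2 = 65536 ≡ 250 (mod 403)
2^32 ≡ 250^2 = 62500 ≡ 35 (mod 403)
2^64 ≡ 35^2 = 1225 ≡ 16 (mod 403)
2^128 ≡ 16^2 = 256 ≡ 256 (mod 403)
201 = 128 + 64 + 8 + 1 in binary powers of 2.
So 2^201 ≡ 256 · 16 · 256 · 2 ≡ 343 (mod 403).
Squaring chain: 343; never reaches −1, so base 2 is a Miller–Rabin witness that 403 is composite.

343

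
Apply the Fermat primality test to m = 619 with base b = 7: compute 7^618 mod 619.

7^1 ≡ 7 (mod 619)
7^2 ≡ 7^2 = 49 ≡ 49 (mod 619)
7^4 ≡ 49^2 = 2401 ≡ 544 (mod 619)
7^8 ≡ 544^2 = 295936 ≡ 54 (mod 619)
7^16 ≡ 54^2 = 2916 ≡ 440 (mod 619)
7^32 ≡ 440^2 = 193600 ≡ 472 (mod 619)
7^64 ≡ 472^2 = 222784 ≡ 563 (mod 619)
7^128 ≡ 563^2 = 316969 ≡ 41 (mod 619)
7^256 ≡ 41^2 = 1681 ≡ 443 (mod 619)
7^512 ≡ 443^2 = 196249 ≡ 26 (mod 619)
618 = 512 + 64 + 32 + 8 + 2 in binary powers of 2.
So 7^618 ≡ 26 · 563 · 472 · 54 · 49 ≡ 1 (mod 619).
Since the result is 1, base 7 gives no evidence that 619 is composite.

1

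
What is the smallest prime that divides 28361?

28361 is odd.
Digit sum 20, not divisible by 3.
Ends in 1: not divisible by 5.
7: 28361 = 7·4051 + 4
11: 28361 = 11·2578 + 3
13: 28361 = 13·2181 + 8
17: 28361 = 17·1668 + 5
19: 28361 = 19·1492 + 13
23: 28361 = 23·1233 + 2
29: 28361 = 29·977 + 28
31: 28361 = 31·914 + 27
37: 28361 = 37·766 + 19
41: 28361 = 41·691 + 30
43: 28361 = 43·659 + 24
47: 28361 = 47·603 + 20
53: 28361 = 53·535 + 6
59: 28361 = 59·480 + 41
61: 28361 = 61·464 + 57
67: 28361 = 67·423 + 20
71: 28361 = 71·399 + 32
73: 28361 = 73·388 + 37
79: 28361 = 79·359

79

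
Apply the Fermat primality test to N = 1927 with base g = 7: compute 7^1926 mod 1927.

7^1 ≡ 7 (mod 1927)
7^2 ≡ 7^2 = 49 ≡ 49 (mod 1927)
7^4 ≡ 49^2 = 2401 ≡ 474 (mod 1927)
7^8 ≡ 474^2 = 224676 ≡ 1144 (mod 1927)
7^16 ≡ 1144^2 = 1308736 ≡ 303 (mod 1927)
7^32 ≡ 303^2 = 91809 ≡ 1240 (mod 1927)
7^64 ≡ 1240^2 = 1537600 ≡ 1781 (mod 1927)
7^128 ≡ 1781^2 = 3171961 ≡ 119 (mod 1927)
7^256 ≡ 119^2 = 14161 ≡ 672 (mod 1927)
7^512 ≡ 672^2 = 451584 ≡ 666 (mod 1927)
7^1024 ≡ 666^2 = 443556 ≡ 346 (mod 1927)
1926 = 1024 + 512 + 256 + 128 + 4 + 2 in binary powers of 2.
So 7^1926 ≡ 346 · 666 · 672 · 119 · 474 · 49 ≡ 758 (mod 1927).
Since 758 ≠ 1, base 7 is a Fermat witness: 1927 is composite.

758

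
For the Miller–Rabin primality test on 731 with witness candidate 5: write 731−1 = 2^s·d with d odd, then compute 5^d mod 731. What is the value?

731 − 1 = 730 = 2^1 · 365, so d = 365.
5^1 ≡ 5 (mod 731)
5^2 ≡ 5^2 = 25 ≡ 25 (mod 731)
5^4 ≡ 25^2 = 625 ≡ 625 (mod 731)
5^8 ≡ 625^2 = 390625 ≡ 271 (mod 731)
5^16 ≡ 271^2 = 73441 ≡ 341 (mod 731)
5^32 ≡ 341^2 = 116281 ≡ 52 (mod 731)
5^64 ≡ 52^2 = 2704 ≡ 511 (mod 731)
5^128 ≡ 511^2 = 261121 ≡ 154 (mod 731)
5^256 ≡ 154^2 = 23716 ≡ 324 (mod 731)
365 = 256 + 64 + 32 + 8 + 4 + 1 in binary powers of 2.
So 5^365 ≡ 324 · 511 · 52 · 271 · 625 · 5 ≡ 632 (mod 731).
Squaring chain: 632; never reaches −1, so base 5 is a Miller–Rabin witness that 731 is composite.

632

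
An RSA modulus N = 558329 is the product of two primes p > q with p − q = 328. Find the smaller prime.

601

Since p = q + 328, we have 558329 = q(q + 328), so q² + 328q − 558329 = 0.
Discriminant: 328² + 4·558329 = 107584 + 2233316 = 2340900; √2340900 = 1530.
q = (−328 + 1530)/2 = 601, and p = q + 328 = 929.
Check: 601 · 929 = 558329.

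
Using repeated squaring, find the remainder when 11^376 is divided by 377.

81

11^1 ≡ 11 (mod 377)
11^2 ≡ 11^2 = 121 ≡ 121 (mod 377)
11^4 ≡ 121^2 = 14641 ≡ 315 (mod 377)
11^8 ≡ 315^2 = 99225 ≡ 74 (mod 377)
11^16 ≡ 74^2 = 5476 ≡ 198 (mod 377)
11^32 ≡ 198^2 = 39204 ≡ 373 (mod 377)
11^64 ≡ 373^2 = 139129 ≡ 16 (mod 377)
11^128 ≡ 16^2 = 256 ≡ 256 (mod 377)
11^256 ≡ 256^2 = 65536 ≡ 315 (mod 377)
376 = 256 + 64 + 32 + 16 + 8 in binary powers of 2.
So 11^376 ≡ 315 · 16 · 373 · 198 · 74 ≡ 81 (mod 377).
Since 81 ≠ 1, base 11 is a Fermat witness: 377 is composite.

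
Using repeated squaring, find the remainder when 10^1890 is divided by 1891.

10^1 ≡ 10 (mod 1891)
10^2 ≡ 10^2 = 100 ≡ 100 (mod 1891)
10^4 ≡ 100^2 = 10000 ≡ 545 (mod 1891)
10^8 ≡ 545^2 = 297025 ≡ 138 (mod 1891)
10^16 ≡ 138^2 = 19044 ≡ 134 (mod 1891)
10^32 ≡ 134^2 = 17956 ≡ 937 (mod 1891)
10^64 ≡ 937^2 = 877969 ≡ 545 (mod 1891)
10^128 ≡ 545^2 = 297025 ≡ 138 (mod 1891)
10^256 ≡ 138^2 = 19044 ≡ 134 (mod 1891)
10^512 ≡ 134^2 = 17956 ≡ 937 (mod 1891)
10^1024 ≡ 937^2 = 877969 ≡ 545 (mod 1891)
1890 = 1024 + 512 + 256 + 64 + 32 + 2 in binary powers of 2.
So 10^1890 ≡ 545 · 937 · 134 · 545 · 937 · 100 ≡ 1768 (mod 1891).
Since 1768 ≠ 1, base 10 is a Fermat witness: 1891 is composite.

1768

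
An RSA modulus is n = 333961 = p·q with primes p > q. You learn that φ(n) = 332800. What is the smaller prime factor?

521

φ(n) = (p−1)(q−1) = n − (p+q) + 1, so p + q = 333961 − 332800 + 1 = 1162.
p and q are the roots of t² − 1162t + 333961 = 0.
Discriminant: 1162² − 4·333961 = 1350244 − 1335844 = 14400; √14400 = 120.
q = (1162 − 120)/2 = 521, p = (1162 + 120)/2 = 641.
Check: 521 · 641 = 333961.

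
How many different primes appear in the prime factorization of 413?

413 = 7 · 59
413 = 7 · 59, which has 2 distinct prime factors.

2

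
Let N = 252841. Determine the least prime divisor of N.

252841 is odd.
Digit sum 22, not divisible by 3.
Ends in 1: not divisible by 5.
7: 252841 = 7·36120 + 1
11: 252841 = 11·22985 + 6
13: 252841 = 13·19449 + 4
17: 252841 = 17·14873

17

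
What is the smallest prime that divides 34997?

34997 is odd.
Digit sum 32, not divisible by 3.
Ends in 7: not divisible by 5.
7: 34997 = 7·4999 + 4
11: 34997 = 11·3181 + 6
13: 34997 = 13·2692 + 1
17: 34997 = 17·2058 + 11
19: 34997 = 19·1841 + 18
23: 34997 = 23·1521 + 14
29: 34997 = 29·1206 + 23
31: 34997 = 31·1128 + 29
37: 34997 = 37·945 + 32
41: 34997 = 41·853 + 24
43: 34997 = 43·813 + 38
47: 34997 = 47·744 + 29
53: 34997 = 53·660 + 17
59: 34997 = 59·593 + 10
61: 34997 = 61·573 + 44
67: 34997 = 67·522 + 23
71: 34997 = 71·492 + 65
73: 34997 = 73·479 + 30
79: 34997 = 79·443

79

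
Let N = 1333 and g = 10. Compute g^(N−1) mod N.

10^1 ≡ 10 (mod 1333)
10^2 ≡ 10^2 = 100 ≡ 100 (mod 1333)
10^4 ≡ 100^2 = 10000 ≡ 669 (mod 1333)
10^8 ≡ 669^2 = 447561 ≡ 1006 (mod 1333)
10^16 ≡ 1006^2 = 1012036 ≡ 289 (mod 1333)
10^32 ≡ 289^2 = 83521 ≡ 875 (mod 1333)
10^64 ≡ 875^2 = 765625 ≡ 483 (mod 1333)
10^128 ≡ 483^2 = 233289 ≡ 14 (mod 1333)
10^256 ≡ 14^2 = 196 ≡ 196 (mod 1333)
10^512 ≡ 196^2 = 38416 ≡ 1092 (mod 1333)
10^1024 ≡ 1092^2 = 1192464 ≡ 762 (mod 1333)
1332 = 1024 + 256 + 32 + 16 + 4 in binary powers of 2.
So 10^1332 ≡ 762 · 196 · 875 · 289 · 669 ≡ 686 (mod 1333).
Since 686 ≠ 1, base 10 is a Fermat witness: 1333 is composite.

686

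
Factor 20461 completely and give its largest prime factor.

20461 = 7 · 2923
2923 = 37 · 79
79 is prime.
So 20461 = 7 · 37 · 79; the largest prime factor is 79.

79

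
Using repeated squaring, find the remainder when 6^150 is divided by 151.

6^1 ≡ 6 (mod 151)
6^2 ≡ 6^2 = 36 ≡ 36 (mod 151)
6^4 ≡ 36^2 = 1296 ≡ 88 (mod 151)
6^8 ≡ 88^2 = 7744 ≡ 43 (mod 151)
6^16 ≡ 43^2 = 1849 ≡ 37 (mod 151)
6^32 ≡ 37^2 = 1369 ≡ 10 (mod 151)
6^64 ≡ 10^2 = 100 ≡ 100 (mod 151)
6^128 ≡ 100^2 = 10000 ≡ 34 (mod 151)
150 = 128 + 16 + 4 + 2 in binary powers of 2.
So 6^150 ≡ 34 · 37 · 88 · 36 ≡ 1 (mod 151).
Since the result is 1, base 6 gives no evidence that 151 is composite.

1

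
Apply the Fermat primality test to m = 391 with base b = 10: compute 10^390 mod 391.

349

10^1 ≡ 10 (mod 391)
10^2 ≡ 10^2 = 100 ≡ 100 (mod 391)
10^4 ≡ 100^2 = 10000 ≡ 225 (mod 391)
10^8 ≡ 225^2 = 50625 ≡ 186 (mod 391)
10^16 ≡ 186^2 = 34596 ≡ 188 (mod 391)
10^32 ≡ 188^2 = 35344 ≡ 154 (mod 391)
10^64 ≡ 154^2 = 23716 ≡ 256 (mod 391)
10^128 ≡ 256^2 = 65536 ≡ 239 (mod 391)
10^256 ≡ 239^2 = 57121 ≡ 35 (mod 391)
390 = 256 + 128 + 4 + 2 in binary powers of 2.
So 10^390 ≡ 35 · 239 · 225 · 100 ≡ 349 (mod 391).
Since 349 ≠ 1, base 10 is a Fermat witness: 391 is composite.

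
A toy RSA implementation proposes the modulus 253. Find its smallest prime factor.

253 is odd.
Digit sum 10, not divisible by 3.
Ends in 3: not divisible by 5.
7: 253 = 7·36 + 1
11: 253 = 11·23

11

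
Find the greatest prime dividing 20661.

20661 = 3 · 6887
6887 = 71 · 97
97 is prime.
So 20661 = 3 · 71 · 97; the largest prime factor is 97.

97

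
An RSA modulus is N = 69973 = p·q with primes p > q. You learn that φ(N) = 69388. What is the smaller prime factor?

φ(n) = (p−1)(q−1) = n − (p+q) + 1, so p + q = 69973 − 69388 + 1 = 586.
p and q are the roots of t² − 586t + 69973 = 0.
Discriminant: 586² − 4·69973 = 343396 − 279892 = 63504; √63504 = 252.
q = (586 − 252)/2 = 167, p = (586 + 252)/2 = 419.
Check: 167 · 419 = 69973.

167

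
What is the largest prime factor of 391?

391 = 17 · 23
23 is prime.
So 391 = 17 · 23; the largest prime factor is 23.

23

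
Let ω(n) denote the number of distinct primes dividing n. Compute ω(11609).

3

11609 = 13 · 893
893 = 19 · 47
11609 = 13 · 19 · 47, which has 3 distinct prime factors.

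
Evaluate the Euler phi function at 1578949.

Factor: 1578949 = 89 · 113 · 157.
φ(1578949) = (89−1) · (113−1) · (157−1) = 88 · 112 · 156 = 1537536.

1537536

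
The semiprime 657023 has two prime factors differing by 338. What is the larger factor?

Since p = q + 338, we have 657023 = q(q + 338), so q² + 338q − 657023 = 0.
Discriminant: 338² + 4·657023 = 114244 + 2628092 = 2742336; √2742336 = 1656.
q = (−338 + 1656)/2 = 659, and p = q + 338 = 997.
Check: 659 · 997 = 657023.

997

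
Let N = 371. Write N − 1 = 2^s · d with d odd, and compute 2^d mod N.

151

371 − 1 = 370 = 2^1 · 185, so d = 185.
2^1 ≡ 2 (mod 371)
2^2 ≡ 2^2 = 4 ≡ 4 (mod 371)
2^4 ≡ 4^2 = 16 ≡ 16 (mod 371)
2^8 ≡ 16^2 = 256 ≡ 256 (mod 371)
2^16 ≡ 256^2 = 65536 ≡ 240 (mod 371)
2^32 ≡ 240^2 = 57600 ≡ 95 (mod 371)
2^64 ≡ 95^2 = 9025 ≡ 121 (mod 371)
2^128 ≡ 121^2 = 14641 ≡ 172 (mod 371)
185 = 128 + 32 + 16 + 8 + 1 in binary powers of 2.
So 2^185 ≡ 172 · 95 · 240 · 256 · 2 ≡ 151 (mod 371).
Squaring chain: 151; never reaches −1, so base 2 is a Miller–Rabin witness that 371 is composite.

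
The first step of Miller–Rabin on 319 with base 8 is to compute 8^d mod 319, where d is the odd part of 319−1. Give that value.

319 − 1 = 318 = 2^1 · 159, so d = 159.
8^1 ≡ 8 (mod 319)
8^2 ≡ 8^2 = 64 ≡ 64 (mod 319)
8^4 ≡ 64^2 = 4096 ≡ 268 (mod 319)
8^8 ≡ 268^2 = 71824 ≡ 49 (mod 319)
8^16 ≡ 49^2 = 2401 ≡ 168 (mod 319)
8^32 ≡ 168^2 = 28224 ≡ 152 (mod 319)
8^64 ≡ 152^2 = 23104 ≡ 136 (mod 319)
8^128 ≡ 136^2 = 18496 ≡ 313 (mod 319)
159 = 128 + 16 + 8 + 4 + 2 + 1 in binary powers of 2.
So 8^159 ≡ 313 · 168 · 49 · 268 · 64 · 8 ≡ 205 (mod 319).
Squaring chain: 205; never reaches −1, so base 8 is a Miller–Rabin witness that 319 is composite.

205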